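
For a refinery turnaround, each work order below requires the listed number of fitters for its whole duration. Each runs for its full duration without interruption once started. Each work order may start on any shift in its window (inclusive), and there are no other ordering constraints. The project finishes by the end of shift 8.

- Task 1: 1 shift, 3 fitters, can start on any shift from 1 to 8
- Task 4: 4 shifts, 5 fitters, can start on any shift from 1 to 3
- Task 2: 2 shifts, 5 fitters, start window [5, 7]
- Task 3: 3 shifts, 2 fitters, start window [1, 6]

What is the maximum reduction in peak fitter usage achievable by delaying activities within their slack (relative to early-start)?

3

Early-start peak: s1:10  s2:7  s3:7  s4:5  s5:5  s6:5  s7:0  s8:0 ⇒ 10.
Leveled (Task 1@1, Task 4@2, Task 2@6, Task 3@1): s1:5  s2:7  s3:7  s4:5  s5:5  s6:5  s7:5  s8:0 ⇒ 7.
Reduction 10 − 7 = 3.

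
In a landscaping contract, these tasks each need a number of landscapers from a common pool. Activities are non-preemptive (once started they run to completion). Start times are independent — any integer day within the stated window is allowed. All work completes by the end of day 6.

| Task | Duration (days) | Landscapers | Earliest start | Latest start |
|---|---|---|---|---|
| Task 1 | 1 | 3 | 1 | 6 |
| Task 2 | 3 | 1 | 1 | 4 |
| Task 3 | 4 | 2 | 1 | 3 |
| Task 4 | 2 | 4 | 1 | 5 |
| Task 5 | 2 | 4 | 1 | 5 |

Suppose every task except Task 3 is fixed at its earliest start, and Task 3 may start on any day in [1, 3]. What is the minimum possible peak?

Task 3@1: d1:14  d2:11  d3:3  d4:2  d5:0  d6:0 → peak 14
Task 3@2: d1:12  d2:11  d3:3  d4:2  d5:2  d6:0 → peak 12
Task 3@3: d1:12  d2:9  d3:3  d4:2  d5:2  d6:2 → peak 12
Best is Task 3@2, peak 12.

12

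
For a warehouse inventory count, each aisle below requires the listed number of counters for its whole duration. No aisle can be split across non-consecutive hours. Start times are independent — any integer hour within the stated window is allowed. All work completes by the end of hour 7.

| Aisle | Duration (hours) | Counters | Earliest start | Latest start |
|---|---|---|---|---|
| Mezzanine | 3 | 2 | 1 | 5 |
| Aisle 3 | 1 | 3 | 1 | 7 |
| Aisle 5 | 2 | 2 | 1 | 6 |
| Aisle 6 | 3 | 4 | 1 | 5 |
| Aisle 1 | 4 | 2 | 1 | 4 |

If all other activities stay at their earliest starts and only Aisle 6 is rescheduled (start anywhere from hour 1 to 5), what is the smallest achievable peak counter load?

Aisle 6@1: h1:13  h2:10  h3:8  h4:2  h5:0  h6:0  h7:0 → peak 13
Aisle 6@2: h1:9  h2:10  h3:8  h4:6  h5:0  h6:0  h7:0 → peak 10
Aisle 6@3: h1:9  h2:6  h3:8  h4:6  h5:4  h6:0  h7:0 → peak 9
Aisle 6@4: h1:9  h2:6  h3:4  h4:6  h5:4  h6:4  h7:0 → peak 9
Aisle 6@5: h1:9  h2:6  h3:4  h4:2  h5:4  h6:4  h7:4 → peak 9
Best is Aisle 6@3, peak 9.

9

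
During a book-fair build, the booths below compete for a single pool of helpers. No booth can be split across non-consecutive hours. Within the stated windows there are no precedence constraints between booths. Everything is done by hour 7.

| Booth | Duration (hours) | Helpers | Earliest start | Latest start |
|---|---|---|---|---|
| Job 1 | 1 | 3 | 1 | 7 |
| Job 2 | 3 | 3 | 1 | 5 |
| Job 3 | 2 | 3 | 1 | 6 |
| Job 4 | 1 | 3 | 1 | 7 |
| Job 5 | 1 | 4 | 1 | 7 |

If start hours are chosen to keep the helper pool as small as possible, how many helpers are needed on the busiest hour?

Early-start (Job 1@1, Job 2@1, Job 3@1, Job 4@1, Job 5@1) gives peak 16: h1:16  h2:6  h3:3  h4:0  h5:0  h6:0  h7:0.
Shift Job 3→2, Job 4→4, Job 5→5.
Schedule Job 1@1, Job 2@1, Job 3@2, Job 4@4, Job 5@5: h1:6  h2:6  h3:6  h4:3  h5:4  h6:0  h7:0 — peak 6.

6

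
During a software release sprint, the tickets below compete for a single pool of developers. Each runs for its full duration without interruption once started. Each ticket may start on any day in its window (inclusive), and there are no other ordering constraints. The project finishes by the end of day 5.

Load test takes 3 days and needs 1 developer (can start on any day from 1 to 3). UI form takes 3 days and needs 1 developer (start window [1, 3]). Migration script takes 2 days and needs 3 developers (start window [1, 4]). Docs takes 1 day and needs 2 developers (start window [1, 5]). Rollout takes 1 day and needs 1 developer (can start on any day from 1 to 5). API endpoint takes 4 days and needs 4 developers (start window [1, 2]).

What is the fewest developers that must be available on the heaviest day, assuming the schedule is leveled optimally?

7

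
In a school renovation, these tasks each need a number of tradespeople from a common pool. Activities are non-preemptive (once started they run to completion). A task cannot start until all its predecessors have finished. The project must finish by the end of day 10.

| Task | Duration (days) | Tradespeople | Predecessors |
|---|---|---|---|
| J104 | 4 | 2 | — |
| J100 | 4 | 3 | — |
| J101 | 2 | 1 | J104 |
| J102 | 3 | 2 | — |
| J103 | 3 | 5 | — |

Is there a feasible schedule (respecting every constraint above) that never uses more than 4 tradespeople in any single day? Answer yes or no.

Total tradesperson-days = 43; over 10 days the average is 43/10 > 4, so some day must exceed 4.

no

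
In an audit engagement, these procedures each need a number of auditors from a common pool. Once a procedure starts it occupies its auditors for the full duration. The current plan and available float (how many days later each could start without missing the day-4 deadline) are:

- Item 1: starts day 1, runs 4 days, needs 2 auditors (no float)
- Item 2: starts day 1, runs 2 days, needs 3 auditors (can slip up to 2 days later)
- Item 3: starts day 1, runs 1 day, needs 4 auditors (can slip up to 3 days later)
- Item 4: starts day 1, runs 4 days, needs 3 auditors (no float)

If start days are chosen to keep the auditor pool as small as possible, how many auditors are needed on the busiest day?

9

Early-start (Item 1@1, Item 2@1, Item 3@1, Item 4@1) gives peak 12: d1:12  d2:8  d3:5  d4:5.
Shift Item 3→3.
Schedule Item 1@1, Item 2@1, Item 3@3, Item 4@1: d1:8  d2:8  d3:9  d4:5 — peak 9.
No arrangement of the 12 feasible schedules does better.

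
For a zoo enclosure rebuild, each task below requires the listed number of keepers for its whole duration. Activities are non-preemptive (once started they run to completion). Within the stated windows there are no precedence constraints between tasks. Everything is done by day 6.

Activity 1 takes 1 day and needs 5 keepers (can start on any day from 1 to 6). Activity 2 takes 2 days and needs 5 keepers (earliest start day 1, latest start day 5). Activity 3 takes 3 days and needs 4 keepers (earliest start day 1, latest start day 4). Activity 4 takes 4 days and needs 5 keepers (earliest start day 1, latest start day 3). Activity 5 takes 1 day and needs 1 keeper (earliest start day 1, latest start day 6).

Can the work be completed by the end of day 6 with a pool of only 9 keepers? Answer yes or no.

no

The minimum achievable peak is 10; 9 < 10, so no feasible schedule stays within the cap.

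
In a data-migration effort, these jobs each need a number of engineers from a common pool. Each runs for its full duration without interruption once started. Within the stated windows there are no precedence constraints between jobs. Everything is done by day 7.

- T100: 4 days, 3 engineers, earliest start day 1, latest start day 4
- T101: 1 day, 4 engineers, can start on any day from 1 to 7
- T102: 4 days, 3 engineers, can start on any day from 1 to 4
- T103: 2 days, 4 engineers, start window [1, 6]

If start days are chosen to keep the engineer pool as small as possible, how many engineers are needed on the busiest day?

Early-start (T100@1, T101@1, T102@1, T103@1) gives peak 14: d1:14  d2:10  d3:6  d4:6  d5:0  d6:0  d7:0.
Shift T101→5, T103→6.
Schedule T100@1, T101@5, T102@1, T103@6: d1:6  d2:6  d3:6  d4:6  d5:4  d6:4  d7:4 — peak 6.
Total engineer-days = 36 over 7 days ⇒ peak ≥ ⌈36/7⌉ = 6, so 6 is optimal.

6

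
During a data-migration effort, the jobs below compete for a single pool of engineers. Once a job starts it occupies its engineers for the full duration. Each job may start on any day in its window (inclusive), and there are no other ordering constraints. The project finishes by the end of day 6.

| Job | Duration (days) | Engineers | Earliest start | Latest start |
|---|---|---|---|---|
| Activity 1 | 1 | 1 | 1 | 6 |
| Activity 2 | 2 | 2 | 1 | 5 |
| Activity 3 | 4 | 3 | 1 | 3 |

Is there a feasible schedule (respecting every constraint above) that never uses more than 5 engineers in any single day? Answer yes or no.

Schedule Activity 1@1, Activity 2@1, Activity 3@3: d1:3  d2:2  d3:3  d4:3  d5:3  d6:3 — peak 3 ≤ 5.

yes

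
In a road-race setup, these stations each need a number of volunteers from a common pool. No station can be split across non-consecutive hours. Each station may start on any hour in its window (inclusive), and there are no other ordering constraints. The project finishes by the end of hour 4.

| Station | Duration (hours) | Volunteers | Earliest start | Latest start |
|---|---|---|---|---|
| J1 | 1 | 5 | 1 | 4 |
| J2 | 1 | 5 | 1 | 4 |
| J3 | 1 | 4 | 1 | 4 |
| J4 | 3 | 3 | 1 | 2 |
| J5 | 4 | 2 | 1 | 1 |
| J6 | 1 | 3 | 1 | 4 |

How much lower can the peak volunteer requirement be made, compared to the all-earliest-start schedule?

12

Early-start peak: h1:22  h2:5  h3:5  h4:2 ⇒ 22.
Leveled (J1@1, J2@2, J3@3, J4@1, J5@1, J6@4): h1:10  h2:10  h3:9  h4:5 ⇒ 10.
Reduction 22 − 10 = 12.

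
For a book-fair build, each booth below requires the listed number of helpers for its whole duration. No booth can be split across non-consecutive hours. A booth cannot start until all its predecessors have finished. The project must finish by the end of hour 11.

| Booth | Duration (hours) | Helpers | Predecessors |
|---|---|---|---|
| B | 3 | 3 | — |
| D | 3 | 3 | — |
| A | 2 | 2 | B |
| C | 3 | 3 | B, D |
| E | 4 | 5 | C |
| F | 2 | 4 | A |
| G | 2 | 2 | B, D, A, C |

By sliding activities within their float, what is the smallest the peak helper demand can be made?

7

Early-start (B@1, D@1, A@4, C@4, E@7, F@6, G@7) gives peak 11: h1:6  h2:6  h3:6  h4:5  h5:5  h6:7  h7:11  h8:7  h9:5  h10:5  h11:0.
Shift E→8.
Schedule B@1, D@1, A@4, C@4, E@8, F@6, G@7: h1:6  h2:6  h3:6  h4:5  h5:5  h6:7  h7:6  h8:7  h9:5  h10:5  h11:5 — peak 7.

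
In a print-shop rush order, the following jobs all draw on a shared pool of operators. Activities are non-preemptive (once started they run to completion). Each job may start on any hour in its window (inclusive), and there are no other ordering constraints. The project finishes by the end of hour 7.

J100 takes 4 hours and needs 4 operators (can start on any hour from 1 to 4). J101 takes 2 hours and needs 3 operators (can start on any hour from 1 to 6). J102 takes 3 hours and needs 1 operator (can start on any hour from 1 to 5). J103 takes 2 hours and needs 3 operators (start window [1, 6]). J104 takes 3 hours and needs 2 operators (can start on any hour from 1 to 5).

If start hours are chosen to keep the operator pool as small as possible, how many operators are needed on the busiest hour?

Early-start (J100@1, J101@1, J102@1, J103@1, J104@1) gives peak 13: h1:13  h2:13  h3:7  h4:4  h5:0  h6:0  h7:0.
Shift J102→3, J103→5, J104→3.
Schedule J100@1, J101@1, J102@3, J103@5, J104@3: h1:7  h2:7  h3:7  h4:7  h5:6  h6:3  h7:0 — peak 7.

7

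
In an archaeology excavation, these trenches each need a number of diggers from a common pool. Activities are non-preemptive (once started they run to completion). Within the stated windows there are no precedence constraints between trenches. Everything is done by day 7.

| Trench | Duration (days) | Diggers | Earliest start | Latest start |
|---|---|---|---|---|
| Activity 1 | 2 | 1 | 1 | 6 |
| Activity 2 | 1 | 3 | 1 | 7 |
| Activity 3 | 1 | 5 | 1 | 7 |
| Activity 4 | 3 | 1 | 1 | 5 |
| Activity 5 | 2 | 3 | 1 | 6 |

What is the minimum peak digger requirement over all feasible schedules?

5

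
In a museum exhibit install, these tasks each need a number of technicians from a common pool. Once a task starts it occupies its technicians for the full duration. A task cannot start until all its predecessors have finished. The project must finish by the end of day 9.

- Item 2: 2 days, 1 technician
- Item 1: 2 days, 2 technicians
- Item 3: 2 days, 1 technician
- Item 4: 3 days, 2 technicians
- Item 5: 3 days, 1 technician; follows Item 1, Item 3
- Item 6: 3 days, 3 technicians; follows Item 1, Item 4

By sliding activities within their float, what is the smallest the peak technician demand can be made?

4

Early-start (Item 2@1, Item 1@1, Item 3@1, Item 4@1, Item 5@3, Item 6@4) gives peak 6: d1:6  d2:6  d3:3  d4:4  d5:4  d6:3  d7:0  d8:0  d9:0.
Shift Item 4→3, Item 6→6.
Schedule Item 2@1, Item 1@1, Item 3@1, Item 4@3, Item 5@3, Item 6@6: d1:4  d2:4  d3:3  d4:3  d5:3  d6:3  d7:3  d8:3  d9:0 — peak 4.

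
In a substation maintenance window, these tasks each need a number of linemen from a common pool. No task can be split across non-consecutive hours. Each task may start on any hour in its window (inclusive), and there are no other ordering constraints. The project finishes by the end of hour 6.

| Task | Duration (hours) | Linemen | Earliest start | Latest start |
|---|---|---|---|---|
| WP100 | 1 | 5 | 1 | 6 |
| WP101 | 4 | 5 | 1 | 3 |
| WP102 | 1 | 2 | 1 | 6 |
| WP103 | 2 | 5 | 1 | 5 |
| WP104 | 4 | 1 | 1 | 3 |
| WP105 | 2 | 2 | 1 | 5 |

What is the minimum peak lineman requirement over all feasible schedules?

Early-start (WP100@1, WP101@1, WP102@1, WP103@1, WP104@1, WP105@1) gives peak 20: h1:20  h2:13  h3:6  h4:6  h5:0  h6:0.
Shift WP102→2, WP103→5, WP104→2, WP105→2.
Schedule WP100@1, WP101@1, WP102@2, WP103@5, WP104@2, WP105@2: h1:10  h2:10  h3:8  h4:6  h5:6  h6:5 — peak 10.

10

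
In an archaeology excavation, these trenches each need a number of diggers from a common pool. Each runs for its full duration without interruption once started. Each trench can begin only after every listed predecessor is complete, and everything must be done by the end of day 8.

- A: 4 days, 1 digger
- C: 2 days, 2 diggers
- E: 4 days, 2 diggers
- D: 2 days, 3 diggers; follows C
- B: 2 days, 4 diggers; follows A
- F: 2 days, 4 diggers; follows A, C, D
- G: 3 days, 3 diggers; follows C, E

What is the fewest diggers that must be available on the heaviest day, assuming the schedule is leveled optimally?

Early-start (A@1, C@1, E@1, D@3, B@5, F@5, G@5) gives peak 11: d1:5  d2:5  d3:6  d4:6  d5:11  d6:11  d7:3  d8:0.
Shift F→7.
Schedule A@1, C@1, E@1, D@3, B@5, F@7, G@5: d1:5  d2:5  d3:6  d4:6  d5:7  d6:7  d7:7  d8:4 — peak 7.

7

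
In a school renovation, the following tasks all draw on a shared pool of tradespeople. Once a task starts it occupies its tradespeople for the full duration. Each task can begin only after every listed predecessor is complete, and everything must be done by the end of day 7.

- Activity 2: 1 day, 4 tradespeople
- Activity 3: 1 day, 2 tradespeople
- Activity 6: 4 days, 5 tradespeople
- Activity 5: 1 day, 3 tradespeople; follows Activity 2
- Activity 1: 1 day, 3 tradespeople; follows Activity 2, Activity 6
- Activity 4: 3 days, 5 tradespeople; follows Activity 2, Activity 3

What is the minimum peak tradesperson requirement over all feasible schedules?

Early-start (Activity 2@1, Activity 3@1, Activity 6@1, Activity 5@2, Activity 1@5, Activity 4@2) gives peak 13: d1:11  d2:13  d3:10  d4:10  d5:3  d6:0  d7:0.
Shift Activity 3→2, Activity 5→3, Activity 4→5.
Schedule Activity 2@1, Activity 3@2, Activity 6@1, Activity 5@3, Activity 1@5, Activity 4@5: d1:9  d2:7  d3:8  d4:5  d5:8  d6:5  d7:5 — peak 9.

9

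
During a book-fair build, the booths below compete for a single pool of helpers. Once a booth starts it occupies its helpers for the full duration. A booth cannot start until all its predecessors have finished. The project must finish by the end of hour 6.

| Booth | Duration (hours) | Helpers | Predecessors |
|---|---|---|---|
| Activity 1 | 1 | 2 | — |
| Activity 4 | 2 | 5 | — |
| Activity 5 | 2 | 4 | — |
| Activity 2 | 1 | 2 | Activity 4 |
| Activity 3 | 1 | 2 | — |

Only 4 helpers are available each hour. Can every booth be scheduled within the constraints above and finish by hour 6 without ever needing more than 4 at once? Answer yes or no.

no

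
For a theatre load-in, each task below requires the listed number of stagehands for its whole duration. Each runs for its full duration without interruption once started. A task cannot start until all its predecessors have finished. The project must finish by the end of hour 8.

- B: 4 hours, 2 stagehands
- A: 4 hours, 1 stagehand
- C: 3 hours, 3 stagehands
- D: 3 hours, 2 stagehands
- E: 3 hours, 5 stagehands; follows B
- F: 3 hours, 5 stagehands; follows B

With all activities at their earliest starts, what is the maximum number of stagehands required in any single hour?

10

Early-start schedule: B@1, A@1, C@1, D@1, E@5, F@5.
Load per hour: hour 1: 8, hour 2: 8, hour 3: 8, hour 4: 3, hour 5: 10, hour 6: 10, hour 7: 10, hour 8: 0.
Peak is 10.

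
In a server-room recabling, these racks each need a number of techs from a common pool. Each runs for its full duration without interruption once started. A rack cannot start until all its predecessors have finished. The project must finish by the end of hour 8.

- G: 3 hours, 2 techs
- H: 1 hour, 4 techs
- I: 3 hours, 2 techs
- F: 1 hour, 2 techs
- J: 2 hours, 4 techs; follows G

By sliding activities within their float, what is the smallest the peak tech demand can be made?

Early-start (G@1, H@1, I@1, F@1, J@4) gives peak 10: h1:10  h2:4  h3:4  h4:4  h5:4  h6:0  h7:0  h8:0.
Shift H→4, F→5, J→6.
Schedule G@1, H@4, I@1, F@5, J@6: h1:4  h2:4  h3:4  h4:4  h5:2  h6:4  h7:4  h8:0 — peak 4.
Total tech-hours = 26 over 8 hours ⇒ peak ≥ ⌈26/8⌉ = 4, so 4 is optimal.

4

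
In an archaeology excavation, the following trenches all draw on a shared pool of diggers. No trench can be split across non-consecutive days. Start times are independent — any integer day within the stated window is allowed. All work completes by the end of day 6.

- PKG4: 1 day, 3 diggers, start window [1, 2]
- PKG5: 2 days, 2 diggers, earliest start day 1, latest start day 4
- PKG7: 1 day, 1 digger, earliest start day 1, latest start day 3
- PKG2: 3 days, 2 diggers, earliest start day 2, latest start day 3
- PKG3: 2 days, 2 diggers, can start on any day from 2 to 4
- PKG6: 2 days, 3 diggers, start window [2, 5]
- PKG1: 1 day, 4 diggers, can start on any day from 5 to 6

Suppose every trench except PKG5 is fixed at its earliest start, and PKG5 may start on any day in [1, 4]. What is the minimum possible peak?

7

PKG5@1: d1:6  d2:9  d3:7  d4:2  d5:4  d6:0 → peak 9
PKG5@2: d1:4  d2:9  d3:9  d4:2  d5:4  d6:0 → peak 9
PKG5@3: d1:4  d2:7  d3:9  d4:4  d5:4  d6:0 → peak 9
PKG5@4: d1:4  d2:7  d3:7  d4:4  d5:6  d6:0 → peak 7
Best is PKG5@4, peak 7.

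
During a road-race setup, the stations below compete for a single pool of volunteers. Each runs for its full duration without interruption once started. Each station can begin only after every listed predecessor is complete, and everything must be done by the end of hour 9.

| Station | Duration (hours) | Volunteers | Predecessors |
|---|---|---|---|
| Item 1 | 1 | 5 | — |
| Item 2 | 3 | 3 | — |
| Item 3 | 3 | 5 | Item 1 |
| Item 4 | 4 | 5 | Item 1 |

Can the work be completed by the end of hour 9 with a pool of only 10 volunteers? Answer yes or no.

Schedule Item 1@1, Item 2@1, Item 3@2, Item 4@5: h1:8  h2:8  h3:8  h4:5  h5:5  h6:5  h7:5  h8:5  h9:0 — peak 8 ≤ 10.

yes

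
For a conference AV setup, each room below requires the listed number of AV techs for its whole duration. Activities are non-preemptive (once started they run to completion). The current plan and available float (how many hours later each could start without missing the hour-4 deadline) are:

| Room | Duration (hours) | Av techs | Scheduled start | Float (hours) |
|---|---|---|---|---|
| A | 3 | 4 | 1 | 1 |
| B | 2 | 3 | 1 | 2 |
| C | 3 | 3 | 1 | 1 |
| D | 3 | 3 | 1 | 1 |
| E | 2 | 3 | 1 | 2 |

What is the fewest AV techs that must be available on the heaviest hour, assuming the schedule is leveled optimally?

13

Early-start (A@1, B@1, C@1, D@1, E@1) gives peak 16: h1:16  h2:16  h3:10  h4:0.
Shift E→3.
Schedule A@1, B@1, C@1, D@1, E@3: h1:13  h2:13  h3:13  h4:3 — peak 13.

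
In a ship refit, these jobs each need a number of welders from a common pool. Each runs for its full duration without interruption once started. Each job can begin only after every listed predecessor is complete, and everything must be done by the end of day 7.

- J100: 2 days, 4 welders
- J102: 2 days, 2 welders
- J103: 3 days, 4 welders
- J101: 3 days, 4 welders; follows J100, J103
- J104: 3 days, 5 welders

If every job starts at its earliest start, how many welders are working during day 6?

4

At early start, day 6 has: J101.
Demand: 4 = 4.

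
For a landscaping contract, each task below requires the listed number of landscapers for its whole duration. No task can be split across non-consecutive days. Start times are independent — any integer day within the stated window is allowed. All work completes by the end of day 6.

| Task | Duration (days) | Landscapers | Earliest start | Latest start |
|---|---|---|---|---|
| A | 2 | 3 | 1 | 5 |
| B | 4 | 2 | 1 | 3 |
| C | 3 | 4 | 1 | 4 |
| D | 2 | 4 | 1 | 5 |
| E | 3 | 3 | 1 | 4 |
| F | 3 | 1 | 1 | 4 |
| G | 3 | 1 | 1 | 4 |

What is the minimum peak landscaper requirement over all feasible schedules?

Early-start (A@1, B@1, C@1, D@1, E@1, F@1, G@1) gives peak 18: d1:18  d2:18  d3:11  d4:2  d5:0  d6:0.
Shift D→5, E→3, F→4, G→4.
Schedule A@1, B@1, C@1, D@5, E@3, F@4, G@4: d1:9  d2:9  d3:9  d4:7  d5:9  d6:6 — peak 9.
Total landscaper-days = 49 over 6 days ⇒ peak ≥ ⌈49/6⌉ = 9, so 9 is optimal.

9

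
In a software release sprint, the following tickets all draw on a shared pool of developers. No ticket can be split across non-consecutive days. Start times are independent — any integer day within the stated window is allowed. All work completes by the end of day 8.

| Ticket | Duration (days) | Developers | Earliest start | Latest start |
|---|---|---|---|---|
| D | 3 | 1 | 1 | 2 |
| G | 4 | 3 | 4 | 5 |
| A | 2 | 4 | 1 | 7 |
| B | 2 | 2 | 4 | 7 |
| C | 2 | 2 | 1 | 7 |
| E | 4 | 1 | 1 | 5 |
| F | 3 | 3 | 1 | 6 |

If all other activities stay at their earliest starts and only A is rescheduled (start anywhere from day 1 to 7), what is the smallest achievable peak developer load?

7

A@1: d1:11  d2:11  d3:5  d4:6  d5:5  d6:3  d7:3  d8:0 → peak 11
A@2: d1:7  d2:11  d3:9  d4:6  d5:5  d6:3  d7:3  d8:0 → peak 11
A@3: d1:7  d2:7  d3:9  d4:10  d5:5  d6:3  d7:3  d8:0 → peak 10
A@4: d1:7  d2:7  d3:5  d4:10  d5:9  d6:3  d7:3  d8:0 → peak 10
A@5: d1:7  d2:7  d3:5  d4:6  d5:9  d6:7  d7:3  d8:0 → peak 9
A@6: d1:7  d2:7  d3:5  d4:6  d5:5  d6:7  d7:7  d8:0 → peak 7
A@7: d1:7  d2:7  d3:5  d4:6  d5:5  d6:3  d7:7  d8:4 → peak 7
Best is A@6, peak 7.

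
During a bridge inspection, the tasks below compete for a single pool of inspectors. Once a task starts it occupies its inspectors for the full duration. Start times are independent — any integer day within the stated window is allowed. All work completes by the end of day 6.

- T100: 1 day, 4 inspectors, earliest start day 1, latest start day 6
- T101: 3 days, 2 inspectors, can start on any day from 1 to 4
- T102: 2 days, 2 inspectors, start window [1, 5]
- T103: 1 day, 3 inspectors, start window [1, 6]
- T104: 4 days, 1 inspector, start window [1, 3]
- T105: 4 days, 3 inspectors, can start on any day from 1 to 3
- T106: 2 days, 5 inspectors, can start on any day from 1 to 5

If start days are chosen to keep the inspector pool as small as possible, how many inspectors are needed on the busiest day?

8

Early-start (T100@1, T101@1, T102@1, T103@1, T104@1, T105@1, T106@1) gives peak 20: d1:20  d2:13  d3:6  d4:4  d5:0  d6:0.
Shift T102→2, T103→2, T105→3, T106→5.
Schedule T100@1, T101@1, T102@2, T103@2, T104@1, T105@3, T106@5: d1:7  d2:8  d3:8  d4:4  d5:8  d6:8 — peak 8.
Total inspector-days = 43 over 6 days ⇒ peak ≥ ⌈43/6⌉ = 8, so 8 is optimal.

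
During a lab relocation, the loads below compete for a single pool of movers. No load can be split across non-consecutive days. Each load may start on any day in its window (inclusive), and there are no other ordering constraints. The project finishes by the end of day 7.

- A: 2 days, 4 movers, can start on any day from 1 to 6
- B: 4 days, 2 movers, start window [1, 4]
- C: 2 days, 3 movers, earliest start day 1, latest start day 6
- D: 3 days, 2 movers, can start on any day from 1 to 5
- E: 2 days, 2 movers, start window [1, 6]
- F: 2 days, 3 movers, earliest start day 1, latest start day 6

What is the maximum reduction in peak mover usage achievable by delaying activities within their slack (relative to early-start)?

10

Early-start peak: d1:16  d2:16  d3:4  d4:2  d5:0  d6:0  d7:0 ⇒ 16.
Leveled (A@1, B@1, C@5, D@3, E@3, F@6): d1:6  d2:6  d3:6  d4:6  d5:5  d6:6  d7:3 ⇒ 6.
Reduction 16 − 6 = 10.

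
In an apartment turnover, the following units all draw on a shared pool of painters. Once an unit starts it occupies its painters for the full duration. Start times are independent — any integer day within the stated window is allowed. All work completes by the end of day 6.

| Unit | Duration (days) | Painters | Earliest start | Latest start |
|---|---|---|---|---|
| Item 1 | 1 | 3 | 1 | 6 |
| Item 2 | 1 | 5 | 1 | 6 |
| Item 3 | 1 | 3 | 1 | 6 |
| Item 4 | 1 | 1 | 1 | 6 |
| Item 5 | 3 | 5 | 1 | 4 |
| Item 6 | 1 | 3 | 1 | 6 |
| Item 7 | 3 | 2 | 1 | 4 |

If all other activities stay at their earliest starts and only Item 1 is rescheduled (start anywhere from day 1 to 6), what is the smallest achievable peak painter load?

19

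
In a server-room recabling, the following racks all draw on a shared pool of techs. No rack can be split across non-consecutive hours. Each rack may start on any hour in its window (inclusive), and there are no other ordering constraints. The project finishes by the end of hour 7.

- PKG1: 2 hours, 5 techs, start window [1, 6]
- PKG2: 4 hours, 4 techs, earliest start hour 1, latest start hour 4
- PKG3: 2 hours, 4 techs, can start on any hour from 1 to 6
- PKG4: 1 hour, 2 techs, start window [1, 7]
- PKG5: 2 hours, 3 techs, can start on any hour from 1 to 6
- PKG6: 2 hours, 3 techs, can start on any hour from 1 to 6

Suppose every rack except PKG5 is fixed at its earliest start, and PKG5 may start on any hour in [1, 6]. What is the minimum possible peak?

18

PKG5@1: h1:21  h2:19  h3:4  h4:4  h5:0  h6:0  h7:0 → peak 21
PKG5@2: h1:18  h2:19  h3:7  h4:4  h5:0  h6:0  h7:0 → peak 19
PKG5@3: h1:18  h2:16  h3:7  h4:7  h5:0  h6:0  h7:0 → peak 18
PKG5@4: h1:18  h2:16  h3:4  h4:7  h5:3  h6:0  h7:0 → peak 18
PKG5@5: h1:18  h2:16  h3:4  h4:4  h5:3  h6:3  h7:0 → peak 18
PKG5@6: h1:18  h2:16  h3:4  h4:4  h5:0  h6:3  h7:3 → peak 18
Best is PKG5@3, peak 18.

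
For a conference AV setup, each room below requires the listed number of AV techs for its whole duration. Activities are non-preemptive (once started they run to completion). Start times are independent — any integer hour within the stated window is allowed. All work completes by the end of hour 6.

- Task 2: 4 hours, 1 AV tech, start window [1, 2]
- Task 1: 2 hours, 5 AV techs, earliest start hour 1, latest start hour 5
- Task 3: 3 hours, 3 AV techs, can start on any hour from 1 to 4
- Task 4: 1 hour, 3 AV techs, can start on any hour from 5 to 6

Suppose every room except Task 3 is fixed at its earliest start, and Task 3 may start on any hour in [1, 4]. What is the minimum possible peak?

Task 3@1: h1:9  h2:9  h3:4  h4:1  h5:3  h6:0 → peak 9
Task 3@2: h1:6  h2:9  h3:4  h4:4  h5:3  h6:0 → peak 9
Task 3@3: h1:6  h2:6  h3:4  h4:4  h5:6  h6:0 → peak 6
Task 3@4: h1:6  h2:6  h3:1  h4:4  h5:6  h6:3 → peak 6
Best is Task 3@3, peak 6.

6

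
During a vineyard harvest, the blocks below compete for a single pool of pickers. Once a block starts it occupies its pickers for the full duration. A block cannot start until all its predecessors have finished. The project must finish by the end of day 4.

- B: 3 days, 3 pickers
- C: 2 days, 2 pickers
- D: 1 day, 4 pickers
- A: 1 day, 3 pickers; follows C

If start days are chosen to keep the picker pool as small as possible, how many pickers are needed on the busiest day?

6

Early-start (B@1, C@1, D@1, A@3) gives peak 9: d1:9  d2:5  d3:6  d4:0.
Shift D→4.
Schedule B@1, C@1, D@4, A@3: d1:5  d2:5  d3:6  d4:4 — peak 6.
No arrangement of the 24 feasible schedules does better.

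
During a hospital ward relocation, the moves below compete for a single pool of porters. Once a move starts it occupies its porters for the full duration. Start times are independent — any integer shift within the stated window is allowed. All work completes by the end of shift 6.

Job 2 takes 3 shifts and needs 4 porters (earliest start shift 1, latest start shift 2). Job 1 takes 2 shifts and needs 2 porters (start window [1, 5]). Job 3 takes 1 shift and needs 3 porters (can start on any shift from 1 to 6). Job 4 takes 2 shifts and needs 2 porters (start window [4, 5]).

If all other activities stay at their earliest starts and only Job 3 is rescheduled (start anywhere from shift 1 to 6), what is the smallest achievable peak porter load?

Job 3@1: s1:9  s2:6  s3:4  s4:2  s5:2  s6:0 → peak 9
Job 3@2: s1:6  s2:9  s3:4  s4:2  s5:2  s6:0 → peak 9
Job 3@3: s1:6  s2:6  s3:7  s4:2  s5:2  s6:0 → peak 7
Job 3@4: s1:6  s2:6  s3:4  s4:5  s5:2  s6:0 → peak 6
Job 3@5: s1:6  s2:6  s3:4  s4:2  s5:5  s6:0 → peak 6
Job 3@6: s1:6  s2:6  s3:4  s4:2  s5:2  s6:3 → peak 6
Best is Job 3@4, peak 6.

6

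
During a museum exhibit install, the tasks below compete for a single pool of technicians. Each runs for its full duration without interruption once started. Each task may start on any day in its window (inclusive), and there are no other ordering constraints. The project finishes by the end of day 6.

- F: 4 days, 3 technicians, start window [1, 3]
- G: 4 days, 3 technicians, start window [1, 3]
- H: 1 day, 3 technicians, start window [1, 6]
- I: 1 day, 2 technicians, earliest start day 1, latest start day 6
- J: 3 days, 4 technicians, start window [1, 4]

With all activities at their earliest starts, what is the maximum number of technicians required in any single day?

Early-start schedule: F@1, G@1, H@1, I@1, J@1.
Load per day: day 1: 15, day 2: 10, day 3: 10, day 4: 6, day 5: 0, day 6: 0.
Peak is 15.

15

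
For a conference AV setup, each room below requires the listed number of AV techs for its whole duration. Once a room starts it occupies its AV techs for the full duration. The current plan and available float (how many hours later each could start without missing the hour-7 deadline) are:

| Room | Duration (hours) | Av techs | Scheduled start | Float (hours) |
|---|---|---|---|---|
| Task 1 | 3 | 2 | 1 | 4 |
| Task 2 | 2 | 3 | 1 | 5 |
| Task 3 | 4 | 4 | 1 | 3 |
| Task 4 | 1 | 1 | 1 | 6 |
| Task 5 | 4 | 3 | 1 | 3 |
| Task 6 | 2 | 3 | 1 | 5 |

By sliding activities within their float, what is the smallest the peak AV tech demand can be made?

Early-start (Task 1@1, Task 2@1, Task 3@1, Task 4@1, Task 5@1, Task 6@1) gives peak 16: h1:16  h2:15  h3:9  h4:7  h5:0  h6:0  h7:0.
Shift Task 3→3, Task 4→3, Task 5→4.
Schedule Task 1@1, Task 2@1, Task 3@3, Task 4@3, Task 5@4, Task 6@1: h1:8  h2:8  h3:7  h4:7  h5:7  h6:7  h7:3 — peak 8.

8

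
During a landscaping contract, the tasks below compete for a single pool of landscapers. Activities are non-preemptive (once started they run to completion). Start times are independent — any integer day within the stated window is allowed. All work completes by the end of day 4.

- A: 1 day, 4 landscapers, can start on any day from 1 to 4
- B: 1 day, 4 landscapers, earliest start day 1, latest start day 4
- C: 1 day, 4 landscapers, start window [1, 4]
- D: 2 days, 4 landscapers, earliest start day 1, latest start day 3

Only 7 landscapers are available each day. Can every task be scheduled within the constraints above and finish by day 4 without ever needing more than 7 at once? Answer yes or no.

no

The minimum achievable peak is 8; 7 < 8, so no feasible schedule stays within the cap.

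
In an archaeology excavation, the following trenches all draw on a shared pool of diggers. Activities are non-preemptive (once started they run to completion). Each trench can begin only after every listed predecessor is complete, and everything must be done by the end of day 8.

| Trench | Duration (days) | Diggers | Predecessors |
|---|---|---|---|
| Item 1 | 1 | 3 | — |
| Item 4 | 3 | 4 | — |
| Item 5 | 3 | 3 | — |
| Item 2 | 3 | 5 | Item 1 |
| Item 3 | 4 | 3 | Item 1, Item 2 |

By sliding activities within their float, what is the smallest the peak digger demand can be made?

Early-start (Item 1@1, Item 4@1, Item 5@1, Item 2@2, Item 3@5) gives peak 12: d1:10  d2:12  d3:12  d4:5  d5:3  d6:3  d7:3  d8:3.
Shift Item 4→5.
Schedule Item 1@1, Item 4@5, Item 5@1, Item 2@2, Item 3@5: d1:6  d2:8  d3:8  d4:5  d5:7  d6:7  d7:7  d8:3 — peak 8.

8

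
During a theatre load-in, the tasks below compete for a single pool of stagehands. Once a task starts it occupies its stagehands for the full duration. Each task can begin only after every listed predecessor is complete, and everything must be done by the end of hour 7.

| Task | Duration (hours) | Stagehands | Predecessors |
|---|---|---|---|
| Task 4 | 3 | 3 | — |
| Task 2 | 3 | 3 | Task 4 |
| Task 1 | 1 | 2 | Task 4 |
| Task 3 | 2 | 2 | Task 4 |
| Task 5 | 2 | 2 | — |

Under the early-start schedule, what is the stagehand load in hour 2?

At early start, hour 2 has: Task 4, Task 5.
Demand: 3 + 2 = 5.

5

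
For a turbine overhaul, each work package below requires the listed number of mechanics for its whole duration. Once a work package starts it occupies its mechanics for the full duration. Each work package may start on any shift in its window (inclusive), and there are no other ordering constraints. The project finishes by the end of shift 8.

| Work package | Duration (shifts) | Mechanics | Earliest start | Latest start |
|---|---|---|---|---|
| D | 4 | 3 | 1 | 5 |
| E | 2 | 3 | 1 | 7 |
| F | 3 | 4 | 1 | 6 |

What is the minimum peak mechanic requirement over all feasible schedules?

6

Early-start (D@1, E@1, F@1) gives peak 10: s1:10  s2:10  s3:7  s4:3  s5:0  s6:0  s7:0  s8:0.
Shift F→5.
Schedule D@1, E@1, F@5: s1:6  s2:6  s3:3  s4:3  s5:4  s6:4  s7:4  s8:0 — peak 6.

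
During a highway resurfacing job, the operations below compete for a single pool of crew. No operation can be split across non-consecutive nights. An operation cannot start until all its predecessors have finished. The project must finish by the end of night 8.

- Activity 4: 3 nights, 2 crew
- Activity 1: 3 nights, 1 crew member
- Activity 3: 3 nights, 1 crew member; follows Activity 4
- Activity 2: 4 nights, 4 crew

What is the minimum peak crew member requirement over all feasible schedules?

Early-start (Activity 4@1, Activity 1@1, Activity 3@4, Activity 2@1) gives peak 7: n1:7  n2:7  n3:7  n4:5  n5:1  n6:1  n7:0  n8:0.
Shift Activity 2→4.
Schedule Activity 4@1, Activity 1@1, Activity 3@4, Activity 2@4: n1:3  n2:3  n3:3  n4:5  n5:5  n6:5  n7:4  n8:0 — peak 5.

5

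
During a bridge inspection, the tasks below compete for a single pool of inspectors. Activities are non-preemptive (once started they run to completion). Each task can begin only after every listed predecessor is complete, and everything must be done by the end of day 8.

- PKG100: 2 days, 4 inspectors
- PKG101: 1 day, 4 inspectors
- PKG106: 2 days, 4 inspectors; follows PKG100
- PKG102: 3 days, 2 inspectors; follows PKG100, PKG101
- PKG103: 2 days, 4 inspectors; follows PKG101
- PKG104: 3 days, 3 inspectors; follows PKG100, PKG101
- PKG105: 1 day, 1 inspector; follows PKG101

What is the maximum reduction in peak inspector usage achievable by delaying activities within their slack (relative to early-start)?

Early-start peak: d1:8  d2:9  d3:13  d4:9  d5:5  d6:0  d7:0  d8:0 ⇒ 13.
Leveled (PKG100@1, PKG101@3, PKG106@4, PKG102@4, PKG103@7, PKG104@6, PKG105@4): d1:4  d2:4  d3:4  d4:7  d5:6  d6:5  d7:7  d8:7 ⇒ 7.
Reduction 13 − 7 = 6.

6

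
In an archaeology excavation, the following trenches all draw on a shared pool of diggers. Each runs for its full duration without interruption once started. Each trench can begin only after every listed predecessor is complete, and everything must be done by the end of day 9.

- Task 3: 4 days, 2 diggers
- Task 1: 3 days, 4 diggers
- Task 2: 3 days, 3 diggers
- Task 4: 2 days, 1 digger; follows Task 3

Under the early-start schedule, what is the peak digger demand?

9

Early-start schedule: Task 3@1, Task 1@1, Task 2@1, Task 4@5.
Load per day: day 1: 9, day 2: 9, day 3: 9, day 4: 2, day 5: 1, day 6: 1, day 7: 0, day 8: 0, day 9: 0.
Peak is 9.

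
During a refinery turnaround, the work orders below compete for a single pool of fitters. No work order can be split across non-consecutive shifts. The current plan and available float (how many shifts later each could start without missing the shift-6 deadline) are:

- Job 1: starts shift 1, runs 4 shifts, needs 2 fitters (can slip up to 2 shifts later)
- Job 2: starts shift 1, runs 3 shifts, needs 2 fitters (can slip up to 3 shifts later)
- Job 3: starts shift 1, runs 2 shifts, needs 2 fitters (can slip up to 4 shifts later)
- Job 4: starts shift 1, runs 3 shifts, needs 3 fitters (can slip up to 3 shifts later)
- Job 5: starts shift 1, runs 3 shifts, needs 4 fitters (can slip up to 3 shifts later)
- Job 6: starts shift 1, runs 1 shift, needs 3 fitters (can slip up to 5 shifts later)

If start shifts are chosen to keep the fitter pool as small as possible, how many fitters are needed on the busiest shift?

8

Early-start (Job 1@1, Job 2@1, Job 3@1, Job 4@1, Job 5@1, Job 6@1) gives peak 16: s1:16  s2:13  s3:11  s4:2  s5:0  s6:0.
Shift Job 3→4, Job 5→4, Job 6→6.
Schedule Job 1@1, Job 2@1, Job 3@4, Job 4@1, Job 5@4, Job 6@6: s1:7  s2:7  s3:7  s4:8  s5:6  s6:7 — peak 8.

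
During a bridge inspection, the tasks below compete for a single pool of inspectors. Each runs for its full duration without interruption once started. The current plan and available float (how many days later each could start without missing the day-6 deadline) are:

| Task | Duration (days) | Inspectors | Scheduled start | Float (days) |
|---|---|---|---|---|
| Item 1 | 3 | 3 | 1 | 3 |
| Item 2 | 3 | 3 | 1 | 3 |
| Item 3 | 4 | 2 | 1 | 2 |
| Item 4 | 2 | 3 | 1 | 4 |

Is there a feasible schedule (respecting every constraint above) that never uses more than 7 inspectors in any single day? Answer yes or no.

yes

Schedule Item 1@1, Item 2@4, Item 3@1, Item 4@5: d1:5  d2:5  d3:5  d4:5  d5:6  d6:6 — peak 6 ≤ 7.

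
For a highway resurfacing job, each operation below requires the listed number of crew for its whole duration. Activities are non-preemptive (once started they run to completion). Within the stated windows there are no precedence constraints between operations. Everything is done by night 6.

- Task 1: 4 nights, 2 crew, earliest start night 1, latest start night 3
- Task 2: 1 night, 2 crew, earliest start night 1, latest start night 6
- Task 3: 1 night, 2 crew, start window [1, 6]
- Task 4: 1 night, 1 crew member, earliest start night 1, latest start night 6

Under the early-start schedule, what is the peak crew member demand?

Early-start schedule: Task 1@1, Task 2@1, Task 3@1, Task 4@1.
Load per night: night 1: 7, night 2: 2, night 3: 2, night 4: 2, night 5: 0, night 6: 0.
Peak is 7.

7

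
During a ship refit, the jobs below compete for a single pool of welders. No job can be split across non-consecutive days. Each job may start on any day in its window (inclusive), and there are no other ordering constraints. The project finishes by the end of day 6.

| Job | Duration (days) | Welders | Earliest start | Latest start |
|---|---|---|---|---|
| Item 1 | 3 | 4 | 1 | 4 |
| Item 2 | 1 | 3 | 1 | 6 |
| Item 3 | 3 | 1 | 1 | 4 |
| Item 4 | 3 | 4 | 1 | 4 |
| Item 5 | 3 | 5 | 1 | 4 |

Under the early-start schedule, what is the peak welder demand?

Early-start schedule: Item 1@1, Item 2@1, Item 3@1, Item 4@1, Item 5@1.
Load per day: day 1: 17, day 2: 14, day 3: 14, day 4: 0, day 5: 0, day 6: 0.
Peak is 17.

17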